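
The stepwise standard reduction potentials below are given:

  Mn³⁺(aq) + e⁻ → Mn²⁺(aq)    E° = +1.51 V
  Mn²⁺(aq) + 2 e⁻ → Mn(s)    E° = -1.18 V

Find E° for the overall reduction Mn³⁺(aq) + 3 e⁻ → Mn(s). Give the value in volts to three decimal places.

Since ΔG° = −nFE° is additive over sequential reductions, n₃E°₃ = n₁E°₁ + n₂E°₂.
E°₃ = (1×+1.51 + 2×-1.18) / 3 = (-0.850) / 3 = -0.283 V.
E° values themselves are not directly additive — weighting by electron count is essential.

-0.283 V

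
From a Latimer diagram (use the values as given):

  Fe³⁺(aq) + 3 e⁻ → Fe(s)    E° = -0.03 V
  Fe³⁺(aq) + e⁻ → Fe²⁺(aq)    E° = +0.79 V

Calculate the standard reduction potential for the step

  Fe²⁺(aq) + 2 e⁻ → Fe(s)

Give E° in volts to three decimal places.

Sequential free energies add, so n₃E°₃ = n₁E°₁ + n₂E°₂.
With n₃ = 3, and the known step contributing 1×(+0.79) V, the unknown satisfies 2·E° = 3×(-0.03) − 1×(+0.79) = -0.880.
E° = -0.880 / 2 = -0.440 V.

-0.440 V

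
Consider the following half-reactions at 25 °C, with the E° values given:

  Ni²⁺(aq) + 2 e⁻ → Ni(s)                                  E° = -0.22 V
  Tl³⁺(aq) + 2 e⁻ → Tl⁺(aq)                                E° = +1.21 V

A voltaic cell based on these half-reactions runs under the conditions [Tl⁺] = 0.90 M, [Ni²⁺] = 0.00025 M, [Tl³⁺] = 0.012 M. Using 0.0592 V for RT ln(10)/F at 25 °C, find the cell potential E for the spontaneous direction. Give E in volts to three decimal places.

Tl³⁺/Tl⁺ is the cathode (higher E°), Ni²⁺/Ni the anode: E°cell = +1.21 − (-0.22) = +1.43 V, n = 2.
Overall: Tl³⁺(aq) + Ni(s) → Tl⁺(aq) + Ni²⁺(aq)
Q = [Tl⁺]·[Ni²⁺] / ([Tl³⁺]); log Q = -1.727.
E = E° − (0.0592/n) log Q = +1.43 − (0.0592/2)(-1.727) = +1.481 V.

+1.481 V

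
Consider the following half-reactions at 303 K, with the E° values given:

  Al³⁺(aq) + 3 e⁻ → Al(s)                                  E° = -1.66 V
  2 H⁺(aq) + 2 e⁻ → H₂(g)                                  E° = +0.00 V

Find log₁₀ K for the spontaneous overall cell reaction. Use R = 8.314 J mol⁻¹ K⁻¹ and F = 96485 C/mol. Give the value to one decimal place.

165.7

Cathode: H⁺/H₂; anode: Al³⁺/Al. E°cell = (+0.00) − (-1.66) = +1.66 V, with n = 6.
ΔG° = −nFE° = −RT ln K, so ln K = nFE°/(RT) = (6)(96485)(+1.66) / ((8.314)(303)) = 381.475.
log₁₀ K = 381.475 / ln 10 = 165.7.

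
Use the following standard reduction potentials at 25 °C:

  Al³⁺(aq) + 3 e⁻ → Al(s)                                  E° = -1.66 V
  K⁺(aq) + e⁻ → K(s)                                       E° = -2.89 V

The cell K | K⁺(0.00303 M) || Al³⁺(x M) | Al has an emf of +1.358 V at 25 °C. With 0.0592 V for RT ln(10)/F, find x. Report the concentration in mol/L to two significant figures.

Al³⁺/Al is the cathode, K⁺/K the anode: E°cell = +1.23 V, n = 3.
Overall reaction: Al³⁺(aq) + 3 K(s) → Al(s) + 3 K⁺(aq); Q = [K⁺]^3/[Al³⁺]^1.
From E = E° − (0.0592/n) log Q: log Q = (E° − E)·n/0.0592 = (+1.23 − (+1.358))·3/0.0592 = -6.4865.
So 1·log[Al³⁺] = 3·log(0.00303) − log Q = -7.5557 − (-6.4865) = -1.0692; [Al³⁺] = 10^(-1.0692) ≈ 0.085 M.

0.085 M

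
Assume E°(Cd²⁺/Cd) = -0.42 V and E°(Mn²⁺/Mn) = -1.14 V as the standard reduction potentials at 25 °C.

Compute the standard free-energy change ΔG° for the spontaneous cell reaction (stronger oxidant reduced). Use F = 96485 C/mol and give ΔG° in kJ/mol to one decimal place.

-138.9 kJ/mol

Cd²⁺/Cd (E° = -0.42 V) is the cathode; Mn²⁺/Mn (E° = -1.14 V) is the anode, so E°cell = +0.72 V.
Balancing electrons gives n = 2 (lcm of 2 and 2).
ΔG° = −nFE° = −(2)(96485)(+0.72) = -138,938 J = -138.9 kJ/mol.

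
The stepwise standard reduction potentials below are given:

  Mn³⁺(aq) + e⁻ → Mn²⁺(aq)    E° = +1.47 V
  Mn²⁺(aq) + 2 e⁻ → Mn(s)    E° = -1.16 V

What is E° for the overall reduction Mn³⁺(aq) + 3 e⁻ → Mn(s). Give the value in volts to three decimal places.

Standard free energies of sequential steps add: ΔG°₃ = ΔG°₁ + ΔG°₂, so n₃E°₃ = n₁E°₁ + n₂E°₂.
E°₃ = (1×+1.47 + 2×-1.16) / 3 = (-0.850) / 3 = -0.283 V.
Simply averaging or adding the two E° values would be wrong; the electron-weighted sum is required.

-0.283 V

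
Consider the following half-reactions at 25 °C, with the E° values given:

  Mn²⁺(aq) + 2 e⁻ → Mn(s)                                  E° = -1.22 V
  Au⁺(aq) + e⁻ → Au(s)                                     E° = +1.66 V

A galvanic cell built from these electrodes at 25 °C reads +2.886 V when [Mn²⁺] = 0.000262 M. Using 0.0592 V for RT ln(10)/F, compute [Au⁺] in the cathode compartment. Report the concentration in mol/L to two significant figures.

Au⁺/Au is the cathode, Mn²⁺/Mn the anode: E°cell = +2.88 V, n = 2.
Overall reaction: 2 Au⁺(aq) + Mn(s) → 2 Au(s) + Mn²⁺(aq); Q = [Mn²⁺]^1/[Au⁺]^2.
From E = E° − (0.0592/n) log Q: log Q = (E° − E)·n/0.0592 = (+2.88 − (+2.886))·2/0.0592 = -0.2027.
So 2·log[Au⁺] = 1·log(0.000262) − log Q = -3.5817 − (-0.2027) = -3.3790; log[Au⁺] = -3.3790 / 2 = -1.6895; [Au⁺] = 10^(-1.6895) ≈ 0.020 M.

0.020 M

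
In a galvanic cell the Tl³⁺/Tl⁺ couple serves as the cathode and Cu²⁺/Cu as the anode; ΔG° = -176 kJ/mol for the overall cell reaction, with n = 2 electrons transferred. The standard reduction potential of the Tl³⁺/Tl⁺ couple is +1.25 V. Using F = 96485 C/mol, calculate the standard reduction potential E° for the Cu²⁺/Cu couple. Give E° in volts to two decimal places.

E°cell = −ΔG°/(nF) = −(-176×10³)/((2)(96485)) = +0.912 V.
Since Tl³⁺/Tl⁺ is the cathode and Cu²⁺/Cu the anode, E°cell = E°(Tl³⁺/Tl⁺) − E°(Cu²⁺/Cu).
So E°(Cu²⁺/Cu) = E°(Tl³⁺/Tl⁺) − E°cell = (+1.25) − (+0.912) = +0.34 V.

+0.34 V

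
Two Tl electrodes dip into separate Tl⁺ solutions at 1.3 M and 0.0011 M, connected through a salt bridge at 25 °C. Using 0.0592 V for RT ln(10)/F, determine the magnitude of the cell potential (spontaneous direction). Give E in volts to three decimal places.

+0.182 V

For a concentration cell E°cell = 0. The 1.3 M side is the cathode (reduction is favoured where [Tl⁺] is higher).
With n = 1, E = −(0.0592/1) log([Tl⁺]ₐₙ/[Tl⁺]꜀ₐₜ) = −(0.0592/1) log(0.0011/1.3) = −(0.0592/1)(-3.073) = +0.182 V.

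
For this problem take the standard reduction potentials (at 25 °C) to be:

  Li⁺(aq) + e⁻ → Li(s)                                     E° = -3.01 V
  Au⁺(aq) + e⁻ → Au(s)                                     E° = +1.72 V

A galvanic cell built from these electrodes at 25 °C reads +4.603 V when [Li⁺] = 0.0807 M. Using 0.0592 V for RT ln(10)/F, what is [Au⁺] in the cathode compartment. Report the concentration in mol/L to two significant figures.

Au⁺/Au is the cathode, Li⁺/Li the anode: E°cell = +4.73 V, n = 1.
Overall reaction: Au⁺(aq) + Li(s) → Au(s) + Li⁺(aq); Q = [Li⁺]^1/[Au⁺]^1.
From E = E° − (0.0592/n) log Q: log Q = (E° − E)·n/0.0592 = (+4.73 − (+4.603))·1/0.0592 = 2.1453.
So 1·log[Au⁺] = 1·log(0.0807) − log Q = -1.0931 − (2.1453) = -3.2384; [Au⁺] = 10^(-3.2384) ≈ 0.00058 M.

0.00058 M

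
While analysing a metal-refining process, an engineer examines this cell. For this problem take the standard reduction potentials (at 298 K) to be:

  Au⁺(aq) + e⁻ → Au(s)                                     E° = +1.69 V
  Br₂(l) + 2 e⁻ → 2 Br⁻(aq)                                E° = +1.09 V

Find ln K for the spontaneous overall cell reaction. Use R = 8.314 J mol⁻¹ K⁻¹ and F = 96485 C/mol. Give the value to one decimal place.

46.7

Cathode: Au⁺/Au; anode: Br₂/Br⁻. E°cell = (+1.69) − (+1.09) = +0.60 V, with n = 2.
ΔG° = −nFE° = −RT ln K, so ln K = nFE°/(RT) = (2)(96485)(+0.60) / ((8.314)(298)) = 46.732.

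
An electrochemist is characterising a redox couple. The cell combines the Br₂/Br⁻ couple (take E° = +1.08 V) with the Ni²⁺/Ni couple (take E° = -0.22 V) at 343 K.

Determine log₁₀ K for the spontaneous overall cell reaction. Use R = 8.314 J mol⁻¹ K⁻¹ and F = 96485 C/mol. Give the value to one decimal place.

Cathode: Br₂/Br⁻; anode: Ni²⁺/Ni. E°cell = (+1.08) − (-0.22) = +1.30 V, with n = 2.
ΔG° = −nFE° = −RT ln K, so ln K = nFE°/(RT) = (2)(96485)(+1.30) / ((8.314)(343)) = 87.969.
log₁₀ K = 87.969 / ln 10 = 38.2.

38.2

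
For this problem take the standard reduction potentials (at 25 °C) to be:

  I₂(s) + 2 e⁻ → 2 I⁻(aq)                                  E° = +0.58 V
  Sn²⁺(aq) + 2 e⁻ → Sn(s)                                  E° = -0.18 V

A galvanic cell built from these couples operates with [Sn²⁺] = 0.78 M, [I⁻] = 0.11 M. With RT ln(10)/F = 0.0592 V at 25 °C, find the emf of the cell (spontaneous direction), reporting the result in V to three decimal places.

I₂/I⁻ is the cathode (higher E°), Sn²⁺/Sn the anode: E°cell = +0.58 − (-0.18) = +0.76 V, n = 2.
Overall: I₂(s) + Sn(s) → 2 I⁻(aq) + Sn²⁺(aq)
Q = [I⁻]^2·[Sn²⁺]; log Q = -2.025.
E = E° − (0.0592/n) log Q = +0.76 − (0.0592/2)(-2.025) = +0.820 V.

+0.820 V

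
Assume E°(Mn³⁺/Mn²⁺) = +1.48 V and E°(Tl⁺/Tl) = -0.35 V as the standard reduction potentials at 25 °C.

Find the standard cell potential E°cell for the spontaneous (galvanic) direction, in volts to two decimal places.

The Mn³⁺/Mn²⁺ couple has the higher reduction potential, so it is the cathode; Tl⁺/Tl is oxidised at the anode.
E°cell = E°(cathode) − E°(anode) = (+1.48) − (-0.35) = +1.83 V.
Since E°cell > 0, the reaction is spontaneous under standard conditions.

+1.83 V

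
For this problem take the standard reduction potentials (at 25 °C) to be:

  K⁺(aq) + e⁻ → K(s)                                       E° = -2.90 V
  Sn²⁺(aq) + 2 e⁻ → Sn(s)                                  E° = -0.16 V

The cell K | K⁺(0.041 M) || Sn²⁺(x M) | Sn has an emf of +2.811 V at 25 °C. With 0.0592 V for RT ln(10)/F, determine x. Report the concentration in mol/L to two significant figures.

0.42 M

Sn²⁺/Sn is the cathode, K⁺/K the anode: E°cell = +2.74 V, n = 2.
Overall reaction: Sn²⁺(aq) + 2 K(s) → Sn(s) + 2 K⁺(aq); Q = [K⁺]^2/[Sn²⁺]^1.
From E = E° − (0.0592/n) log Q: log Q = (E° − E)·n/0.0592 = (+2.74 − (+2.811))·2/0.0592 = -2.3986.
So 1·log[Sn²⁺] = 2·log(0.041) − log Q = -2.7744 − (-2.3986) = -0.3758; [Sn²⁺] = 10^(-0.3758) ≈ 0.42 M.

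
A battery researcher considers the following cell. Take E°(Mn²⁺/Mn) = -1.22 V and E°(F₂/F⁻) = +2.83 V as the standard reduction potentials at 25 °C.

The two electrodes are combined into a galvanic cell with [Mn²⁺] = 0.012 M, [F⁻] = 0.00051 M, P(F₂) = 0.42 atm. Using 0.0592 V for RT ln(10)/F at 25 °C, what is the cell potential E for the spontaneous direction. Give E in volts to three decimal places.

F₂/F⁻ is the cathode (higher E°), Mn²⁺/Mn the anode: E°cell = +2.83 − (-1.22) = +4.05 V, n = 2.
Overall: F₂(g) + Mn(s) → 2 F⁻(aq) + Mn²⁺(aq)
Q = [F⁻]^2·[Mn²⁺] / (P(F₂)); log Q = -8.129.
E = E° − (0.0592/n) log Q = +4.05 − (0.0592/2)(-8.129) = +4.291 V.

+4.291 V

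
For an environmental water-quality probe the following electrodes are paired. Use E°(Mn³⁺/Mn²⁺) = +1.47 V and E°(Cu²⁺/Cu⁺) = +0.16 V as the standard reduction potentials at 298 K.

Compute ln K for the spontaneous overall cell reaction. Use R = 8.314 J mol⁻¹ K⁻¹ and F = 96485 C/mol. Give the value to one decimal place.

Cathode: Mn³⁺/Mn²⁺; anode: Cu²⁺/Cu⁺. E°cell = (+1.47) − (+0.16) = +1.31 V, with n = 1.
ΔG° = −nFE° = −RT ln K, so ln K = nFE°/(RT) = (1)(96485)(+1.31) / ((8.314)(298)) = 51.016.

51.0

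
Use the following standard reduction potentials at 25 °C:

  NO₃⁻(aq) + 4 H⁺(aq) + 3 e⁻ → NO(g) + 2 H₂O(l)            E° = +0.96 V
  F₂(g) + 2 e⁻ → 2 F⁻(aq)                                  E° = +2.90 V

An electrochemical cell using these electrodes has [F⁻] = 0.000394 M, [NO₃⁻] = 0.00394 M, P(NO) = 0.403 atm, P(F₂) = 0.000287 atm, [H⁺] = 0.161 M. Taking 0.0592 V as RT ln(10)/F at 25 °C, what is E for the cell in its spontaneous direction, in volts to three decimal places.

+2.139 V

F₂/F⁻ is the cathode (higher E°), NO₃⁻/NO the anode: E°cell = +2.90 − (+0.96) = +1.94 V, n = 6.
Overall: 3 F₂(g) + 2 NO(g) + 4 H₂O(l) → 6 F⁻(aq) + 2 NO₃⁻(aq) + 8 H⁺(aq)
Q = [F⁻]^6·[NO₃⁻]^2·[H⁺]^8 / (P(F₂)^3·P(NO)^2); log Q = -20.166.
E = E° − (0.0592/n) log Q = +1.94 − (0.0592/6)(-20.166) = +2.139 V.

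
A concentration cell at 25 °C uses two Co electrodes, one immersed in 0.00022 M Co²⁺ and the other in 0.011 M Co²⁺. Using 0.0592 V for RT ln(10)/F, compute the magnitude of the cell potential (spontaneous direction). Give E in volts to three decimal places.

For a concentration cell E°cell = 0. The 0.011 M side is the cathode (reduction is favoured where [Co²⁺] is higher).
With n = 2, E = −(0.0592/2) log([Co²⁺]ₐₙ/[Co²⁺]꜀ₐₜ) = −(0.0592/2) log(0.00022/0.011) = −(0.0592/2)(-1.699) = +0.050 V.

+0.050 V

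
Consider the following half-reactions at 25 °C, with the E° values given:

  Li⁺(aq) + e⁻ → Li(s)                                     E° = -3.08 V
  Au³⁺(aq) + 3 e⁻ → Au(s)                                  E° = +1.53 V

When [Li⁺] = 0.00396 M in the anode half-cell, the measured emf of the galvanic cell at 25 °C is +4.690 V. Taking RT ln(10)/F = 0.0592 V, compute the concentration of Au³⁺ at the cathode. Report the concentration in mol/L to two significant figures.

0.00070 M

Au³⁺/Au is the cathode, Li⁺/Li the anode: E°cell = +4.61 V, n = 3.
Overall reaction: Au³⁺(aq) + 3 Li(s) → Au(s) + 3 Li⁺(aq); Q = [Li⁺]^3/[Au³⁺]^1.
From E = E° − (0.0592/n) log Q: log Q = (E° − E)·n/0.0592 = (+4.61 − (+4.690))·3/0.0592 = -4.0541.
So 1·log[Au³⁺] = 3·log(0.00396) − log Q = -7.2069 − (-4.0541) = -3.1528; [Au³⁺] = 10^(-3.1528) ≈ 0.00070 M.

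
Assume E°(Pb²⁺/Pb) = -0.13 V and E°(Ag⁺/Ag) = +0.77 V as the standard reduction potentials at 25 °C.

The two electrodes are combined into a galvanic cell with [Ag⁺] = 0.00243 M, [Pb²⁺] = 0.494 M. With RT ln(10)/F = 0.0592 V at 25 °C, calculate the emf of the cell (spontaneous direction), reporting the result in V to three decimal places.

Ag⁺/Ag is the cathode (higher E°), Pb²⁺/Pb the anode: E°cell = +0.77 − (-0.13) = +0.90 V, n = 2.
Overall: 2 Ag⁺(aq) + Pb(s) → 2 Ag(s) + Pb²⁺(aq)
Q = [Pb²⁺] / ([Ag⁺]^2); log Q = 4.923.
E = E° − (0.0592/n) log Q = +0.90 − (0.0592/2)(4.923) = +0.754 V.

+0.754 V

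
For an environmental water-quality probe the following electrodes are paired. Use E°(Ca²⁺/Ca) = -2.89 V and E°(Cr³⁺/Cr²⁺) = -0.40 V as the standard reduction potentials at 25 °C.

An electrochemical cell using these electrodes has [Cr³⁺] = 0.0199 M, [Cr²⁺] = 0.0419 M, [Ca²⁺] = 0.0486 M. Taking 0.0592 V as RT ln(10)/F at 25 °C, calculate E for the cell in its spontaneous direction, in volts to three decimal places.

Cr³⁺/Cr²⁺ is the cathode (higher E°), Ca²⁺/Ca the anode: E°cell = -0.40 − (-2.89) = +2.49 V, n = 2.
Overall: 2 Cr³⁺(aq) + Ca(s) → 2 Cr²⁺(aq) + Ca²⁺(aq)
Q = [Cr²⁺]^2·[Ca²⁺] / ([Cr³⁺]^2); log Q = -0.667.
E = E° − (0.0592/n) log Q = +2.49 − (0.0592/2)(-0.667) = +2.510 V.

+2.510 V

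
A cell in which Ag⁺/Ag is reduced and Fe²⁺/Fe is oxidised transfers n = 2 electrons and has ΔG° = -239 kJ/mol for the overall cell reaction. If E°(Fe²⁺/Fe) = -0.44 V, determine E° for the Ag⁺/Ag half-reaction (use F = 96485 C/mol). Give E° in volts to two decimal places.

+0.80 V

E°cell = −ΔG°/(nF) = −(-239×10³)/((2)(96485)) = +1.239 V.
Since Ag⁺/Ag is the cathode and Fe²⁺/Fe the anode, E°cell = E°(Ag⁺/Ag) − E°(Fe²⁺/Fe).
So E°(Ag⁺/Ag) = E°cell + E°(Fe²⁺/Fe) = +1.239 + (-0.44) = +0.80 V.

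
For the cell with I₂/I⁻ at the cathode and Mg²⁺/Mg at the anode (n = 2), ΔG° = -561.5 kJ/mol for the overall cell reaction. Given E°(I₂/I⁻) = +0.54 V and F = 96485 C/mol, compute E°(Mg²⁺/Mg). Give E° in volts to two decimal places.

-2.37 V

E°cell = −ΔG°/(nF) = −(-561.5×10³)/((2)(96485)) = +2.910 V.
Since I₂/I⁻ is the cathode and Mg²⁺/Mg the anode, E°cell = E°(I₂/I⁻) − E°(Mg²⁺/Mg).
So E°(Mg²⁺/Mg) = E°(I₂/I⁻) − E°cell = (+0.54) − (+2.910) = -2.37 V.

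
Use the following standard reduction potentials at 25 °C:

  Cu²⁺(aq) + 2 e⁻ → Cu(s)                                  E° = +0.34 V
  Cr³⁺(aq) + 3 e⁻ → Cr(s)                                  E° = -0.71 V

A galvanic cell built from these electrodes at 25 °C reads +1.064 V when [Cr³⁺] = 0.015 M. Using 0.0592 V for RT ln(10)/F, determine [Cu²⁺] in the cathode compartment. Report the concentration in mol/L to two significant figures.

Cu²⁺/Cu is the cathode, Cr³⁺/Cr the anode: E°cell = +1.05 V, n = 6.
Overall reaction: 3 Cu²⁺(aq) + 2 Cr(s) → 3 Cu(s) + 2 Cr³⁺(aq); Q = [Cr³⁺]^2/[Cu²⁺]^3.
From E = E° − (0.0592/n) log Q: log Q = (E° − E)·n/0.0592 = (+1.05 − (+1.064))·6/0.0592 = -1.4189.
So 3·log[Cu²⁺] = 2·log(0.015) − log Q = -3.6478 − (-1.4189) = -2.2289; log[Cu²⁺] = -2.2289 / 3 = -0.7430; [Cu²⁺] = 10^(-0.7430) ≈ 0.18 M.

0.18 M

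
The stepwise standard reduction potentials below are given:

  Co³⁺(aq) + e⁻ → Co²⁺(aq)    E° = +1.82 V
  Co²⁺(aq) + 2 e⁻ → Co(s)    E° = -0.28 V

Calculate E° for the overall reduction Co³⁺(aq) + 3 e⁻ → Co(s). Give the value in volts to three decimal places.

+0.420 V

Adding the free-energy changes (−nFE°) of the two steps gives −n₃FE°₃ = −n₁FE°₁ − n₂FE°₂.
E°₃ = (1×+1.82 + 2×-0.28) / 3 = (+1.260) / 3 = +0.420 V.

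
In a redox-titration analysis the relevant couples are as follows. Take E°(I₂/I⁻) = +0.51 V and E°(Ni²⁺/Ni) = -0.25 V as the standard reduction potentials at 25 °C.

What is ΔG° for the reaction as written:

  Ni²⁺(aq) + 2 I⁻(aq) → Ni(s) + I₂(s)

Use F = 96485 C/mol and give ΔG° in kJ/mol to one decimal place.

+146.7 kJ/mol

As written, Ni²⁺/Ni is reduced (cathode) and I₂/I⁻ is oxidised (anode), so E°cell = (-0.25) − (+0.51) = -0.76 V.
Balancing electrons gives n = 2.
ΔG° = −nFE° = −(2)(96485)(-0.76) = 146,657 J = +146.7 kJ/mol.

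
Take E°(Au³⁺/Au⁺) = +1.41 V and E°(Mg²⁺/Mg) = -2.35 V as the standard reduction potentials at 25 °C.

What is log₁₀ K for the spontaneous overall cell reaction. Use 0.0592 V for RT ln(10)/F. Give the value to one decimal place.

127.0

Cathode: Au³⁺/Au⁺; anode: Mg²⁺/Mg. E°cell = +3.76 V, n = 2.
log K = nE°cell / 0.0592 = (2)(+3.76) / 0.0592 = 127.0.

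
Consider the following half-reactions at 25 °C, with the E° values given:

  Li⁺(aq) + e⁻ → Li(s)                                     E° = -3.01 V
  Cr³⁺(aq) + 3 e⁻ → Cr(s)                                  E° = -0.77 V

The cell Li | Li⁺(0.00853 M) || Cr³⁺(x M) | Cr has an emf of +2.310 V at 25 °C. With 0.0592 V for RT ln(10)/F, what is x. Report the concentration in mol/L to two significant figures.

0.0022 M

Cr³⁺/Cr is the cathode, Li⁺/Li the anode: E°cell = +2.24 V, n = 3.
Overall reaction: Cr³⁺(aq) + 3 Li(s) → Cr(s) + 3 Li⁺(aq); Q = [Li⁺]^3/[Cr³⁺]^1.
From E = E° − (0.0592/n) log Q: log Q = (E° − E)·n/0.0592 = (+2.24 − (+2.310))·3/0.0592 = -3.5473.
So 1·log[Cr³⁺] = 3·log(0.00853) − log Q = -6.2072 − (-3.5473) = -2.6599; [Cr³⁺] = 10^(-2.6599) ≈ 0.0022 M.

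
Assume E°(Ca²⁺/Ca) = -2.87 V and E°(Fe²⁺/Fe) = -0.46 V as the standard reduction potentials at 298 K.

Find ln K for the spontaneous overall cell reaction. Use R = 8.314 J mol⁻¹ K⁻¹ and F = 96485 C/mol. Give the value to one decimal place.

Cathode: Fe²⁺/Fe; anode: Ca²⁺/Ca. E°cell = (-0.46) − (-2.87) = +2.41 V, with n = 2.
ΔG° = −nFE° = −RT ln K, so ln K = nFE°/(RT) = (2)(96485)(+2.41) / ((8.314)(298)) = 187.707.

187.7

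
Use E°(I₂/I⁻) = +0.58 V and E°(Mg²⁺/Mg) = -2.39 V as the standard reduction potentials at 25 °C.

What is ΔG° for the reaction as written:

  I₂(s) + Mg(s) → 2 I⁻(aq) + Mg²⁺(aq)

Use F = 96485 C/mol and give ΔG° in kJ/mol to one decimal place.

-573.1 kJ/mol

As written, I₂/I⁻ is reduced (cathode) and Mg²⁺/Mg is oxidised (anode), so E°cell = (+0.58) − (-2.39) = +2.97 V.
Balancing electrons gives n = 2.
ΔG° = −nFE° = −(2)(96485)(+2.97) = -573,121 J = -573.1 kJ/mol.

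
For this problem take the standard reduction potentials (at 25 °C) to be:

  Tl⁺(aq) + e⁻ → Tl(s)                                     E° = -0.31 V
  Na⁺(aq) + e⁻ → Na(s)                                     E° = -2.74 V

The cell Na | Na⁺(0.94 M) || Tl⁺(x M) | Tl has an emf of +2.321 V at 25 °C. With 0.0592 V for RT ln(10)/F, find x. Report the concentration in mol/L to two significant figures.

0.014 M

Tl⁺/Tl is the cathode, Na⁺/Na the anode: E°cell = +2.43 V, n = 1.
Overall reaction: Tl⁺(aq) + Na(s) → Tl(s) + Na⁺(aq); Q = [Na⁺]^1/[Tl⁺]^1.
From E = E° − (0.0592/n) log Q: log Q = (E° − E)·n/0.0592 = (+2.43 − (+2.321))·1/0.0592 = 1.8412.
So 1·log[Tl⁺] = 1·log(0.94) − log Q = -0.0269 − (1.8412) = -1.8681; [Tl⁺] = 10^(-1.8681) ≈ 0.014 M.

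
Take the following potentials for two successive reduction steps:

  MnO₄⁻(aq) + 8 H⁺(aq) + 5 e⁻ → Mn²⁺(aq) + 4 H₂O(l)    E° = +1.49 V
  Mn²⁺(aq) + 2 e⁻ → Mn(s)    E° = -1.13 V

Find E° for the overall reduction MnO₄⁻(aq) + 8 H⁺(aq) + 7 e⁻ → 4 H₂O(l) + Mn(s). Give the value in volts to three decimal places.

+0.741 V

Since ΔG° = −nFE° is additive over sequential reductions, n₃E°₃ = n₁E°₁ + n₂E°₂.
E°₃ = (5×+1.49 + 2×-1.13) / 7 = (+5.190) / 7 = +0.741 V.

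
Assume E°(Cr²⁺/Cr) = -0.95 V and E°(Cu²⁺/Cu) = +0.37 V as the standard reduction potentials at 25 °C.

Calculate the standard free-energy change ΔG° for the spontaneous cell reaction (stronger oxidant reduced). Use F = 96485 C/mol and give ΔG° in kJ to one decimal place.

-254.7 kJ

Cu²⁺/Cu (E° = +0.37 V) is the cathode; Cr²⁺/Cr (E° = -0.95 V) is the anode, so E°cell = +1.32 V.
Balancing electrons gives n = 2 (lcm of 2 and 2).
ΔG° = −nFE° = −(2)(96485)(+1.32) = -254,720 J = -254.7 kJ.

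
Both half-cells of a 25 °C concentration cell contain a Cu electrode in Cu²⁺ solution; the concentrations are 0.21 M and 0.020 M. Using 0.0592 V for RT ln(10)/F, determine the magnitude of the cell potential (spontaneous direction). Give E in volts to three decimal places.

+0.030 V

For a concentration cell E°cell = 0. The 0.21 M side is the cathode (reduction is favoured where [Cu²⁺] is higher).
With n = 2, E = −(0.0592/2) log([Cu²⁺]ₐₙ/[Cu²⁺]꜀ₐₜ) = −(0.0592/2) log(0.02/0.21) = −(0.0592/2)(-1.021) = +0.030 V.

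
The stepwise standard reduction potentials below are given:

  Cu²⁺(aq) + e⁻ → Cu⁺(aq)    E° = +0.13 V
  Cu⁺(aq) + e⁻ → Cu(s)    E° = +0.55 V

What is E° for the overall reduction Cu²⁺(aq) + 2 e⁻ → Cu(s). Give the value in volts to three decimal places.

+0.340 V

Since ΔG° = −nFE° is additive over sequential reductions, n₃E°₃ = n₁E°₁ + n₂E°₂.
E°₃ = (1×+0.13 + 1×+0.55) / 2 = (+0.680) / 2 = +0.340 V.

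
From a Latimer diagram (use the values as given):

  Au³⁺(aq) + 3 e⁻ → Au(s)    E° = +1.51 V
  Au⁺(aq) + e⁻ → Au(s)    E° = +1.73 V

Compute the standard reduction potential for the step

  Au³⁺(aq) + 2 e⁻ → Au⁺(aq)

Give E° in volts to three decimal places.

Sequential free energies add, so n₃E°₃ = n₁E°₁ + n₂E°₂.
With n₃ = 3, and the known step contributing 1×(+1.73) V, the unknown satisfies 2·E° = 3×(+1.51) − 1×(+1.73) = +2.800.
E° = +2.800 / 2 = +1.400 V.

+1.400 V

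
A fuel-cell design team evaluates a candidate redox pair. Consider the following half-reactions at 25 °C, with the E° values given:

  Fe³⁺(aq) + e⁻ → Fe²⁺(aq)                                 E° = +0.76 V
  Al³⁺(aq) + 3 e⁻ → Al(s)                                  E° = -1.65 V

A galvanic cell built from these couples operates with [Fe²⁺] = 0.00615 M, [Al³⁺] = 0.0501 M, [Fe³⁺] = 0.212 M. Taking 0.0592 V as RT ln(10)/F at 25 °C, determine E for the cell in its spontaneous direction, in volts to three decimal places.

+2.527 V

Fe³⁺/Fe²⁺ is the cathode (higher E°), Al³⁺/Al the anode: E°cell = +0.76 − (-1.65) = +2.41 V, n = 3.
Overall: 3 Fe³⁺(aq) + Al(s) → 3 Fe²⁺(aq) + Al³⁺(aq)
Q = [Fe²⁺]^3·[Al³⁺] / ([Fe³⁺]^3); log Q = -5.913.
E = E° − (0.0592/n) log Q = +2.41 − (0.0592/3)(-5.913) = +2.527 V.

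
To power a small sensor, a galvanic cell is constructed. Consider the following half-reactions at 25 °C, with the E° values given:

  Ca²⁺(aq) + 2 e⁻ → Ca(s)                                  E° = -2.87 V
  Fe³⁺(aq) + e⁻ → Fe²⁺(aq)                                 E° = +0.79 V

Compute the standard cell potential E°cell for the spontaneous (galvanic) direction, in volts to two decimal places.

+3.66 V

The Fe³⁺/Fe²⁺ couple has the higher reduction potential, so it is the cathode; Ca²⁺/Ca is oxidised at the anode.
E°cell = E°(cathode) − E°(anode) = (+0.79) − (-2.87) = +3.66 V.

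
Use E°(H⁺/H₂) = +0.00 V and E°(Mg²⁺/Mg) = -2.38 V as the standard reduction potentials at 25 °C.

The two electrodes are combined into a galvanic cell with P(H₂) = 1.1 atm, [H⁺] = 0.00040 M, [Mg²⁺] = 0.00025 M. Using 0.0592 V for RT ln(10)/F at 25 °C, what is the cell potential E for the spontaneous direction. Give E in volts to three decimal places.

H⁺/H₂ is the cathode (higher E°), Mg²⁺/Mg the anode: E°cell = +0.00 − (-2.38) = +2.38 V, n = 2.
Overall: 2 H⁺(aq) + Mg(s) → H₂(g) + Mg²⁺(aq)
Q = P(H₂)·[Mg²⁺] / ([H⁺]^2); log Q = 3.235.
E = E° − (0.0592/n) log Q = +2.38 − (0.0592/2)(3.235) = +2.284 V.

+2.284 V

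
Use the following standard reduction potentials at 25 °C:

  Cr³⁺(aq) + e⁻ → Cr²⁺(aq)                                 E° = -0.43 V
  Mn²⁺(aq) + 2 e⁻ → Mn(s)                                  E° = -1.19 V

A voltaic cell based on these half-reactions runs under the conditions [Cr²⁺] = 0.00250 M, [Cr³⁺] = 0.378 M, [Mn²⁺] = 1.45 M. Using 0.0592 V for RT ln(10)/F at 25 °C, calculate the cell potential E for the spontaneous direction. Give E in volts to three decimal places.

+0.884 V

Cr³⁺/Cr²⁺ is the cathode (higher E°), Mn²⁺/Mn the anode: E°cell = -0.43 − (-1.19) = +0.76 V, n = 2.
Overall: 2 Cr³⁺(aq) + Mn(s) → 2 Cr²⁺(aq) + Mn²⁺(aq)
Q = [Cr²⁺]^2·[Mn²⁺] / ([Cr³⁺]^2); log Q = -4.198.
E = E° − (0.0592/n) log Q = +0.76 − (0.0592/2)(-4.198) = +0.884 V.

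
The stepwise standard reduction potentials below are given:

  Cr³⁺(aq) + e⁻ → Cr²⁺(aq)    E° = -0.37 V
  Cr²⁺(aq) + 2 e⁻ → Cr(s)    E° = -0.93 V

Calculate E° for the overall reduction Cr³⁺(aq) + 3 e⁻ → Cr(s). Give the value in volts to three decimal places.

-0.743 V

Adding the free-energy changes (−nFE°) of the two steps gives −n₃FE°₃ = −n₁FE°₁ − n₂FE°₂.
E°₃ = (1×-0.37 + 2×-0.93) / 3 = (-2.230) / 3 = -0.743 V.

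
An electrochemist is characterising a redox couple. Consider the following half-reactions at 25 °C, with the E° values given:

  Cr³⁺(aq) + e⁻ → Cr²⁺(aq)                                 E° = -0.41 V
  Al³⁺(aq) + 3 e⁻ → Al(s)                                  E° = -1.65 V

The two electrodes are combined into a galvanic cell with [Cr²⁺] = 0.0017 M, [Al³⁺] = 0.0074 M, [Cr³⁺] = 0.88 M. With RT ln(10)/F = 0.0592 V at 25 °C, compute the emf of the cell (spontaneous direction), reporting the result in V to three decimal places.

Cr³⁺/Cr²⁺ is the cathode (higher E°), Al³⁺/Al the anode: E°cell = -0.41 − (-1.65) = +1.24 V, n = 3.
Overall: 3 Cr³⁺(aq) + Al(s) → 3 Cr²⁺(aq) + Al³⁺(aq)
Q = [Cr²⁺]^3·[Al³⁺] / ([Cr³⁺]^3); log Q = -10.273.
E = E° − (0.0592/n) log Q = +1.24 − (0.0592/3)(-10.273) = +1.443 V.

+1.443 V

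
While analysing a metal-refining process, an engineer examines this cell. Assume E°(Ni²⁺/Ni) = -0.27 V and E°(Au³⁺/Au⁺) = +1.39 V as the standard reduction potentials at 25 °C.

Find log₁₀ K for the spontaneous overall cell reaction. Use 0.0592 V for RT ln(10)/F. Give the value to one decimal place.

56.1

Cathode: Au³⁺/Au⁺; anode: Ni²⁺/Ni. E°cell = +1.66 V, n = 2.
log K = nE°cell / 0.0592 = (2)(+1.66) / 0.0592 = 56.1.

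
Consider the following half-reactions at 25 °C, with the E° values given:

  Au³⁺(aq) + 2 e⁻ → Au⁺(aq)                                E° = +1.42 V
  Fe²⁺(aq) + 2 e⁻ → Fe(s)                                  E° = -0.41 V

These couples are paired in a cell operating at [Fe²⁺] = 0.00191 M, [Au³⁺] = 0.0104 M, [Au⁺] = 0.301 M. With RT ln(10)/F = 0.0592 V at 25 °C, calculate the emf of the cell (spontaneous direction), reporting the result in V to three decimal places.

+1.867 V

Au³⁺/Au⁺ is the cathode (higher E°), Fe²⁺/Fe the anode: E°cell = +1.42 − (-0.41) = +1.83 V, n = 2.
Overall: Au³⁺(aq) + Fe(s) → Au⁺(aq) + Fe²⁺(aq)
Q = [Au⁺]·[Fe²⁺] / ([Au³⁺]); log Q = -1.257.
E = E° − (0.0592/n) log Q = +1.83 − (0.0592/2)(-1.257) = +1.867 V.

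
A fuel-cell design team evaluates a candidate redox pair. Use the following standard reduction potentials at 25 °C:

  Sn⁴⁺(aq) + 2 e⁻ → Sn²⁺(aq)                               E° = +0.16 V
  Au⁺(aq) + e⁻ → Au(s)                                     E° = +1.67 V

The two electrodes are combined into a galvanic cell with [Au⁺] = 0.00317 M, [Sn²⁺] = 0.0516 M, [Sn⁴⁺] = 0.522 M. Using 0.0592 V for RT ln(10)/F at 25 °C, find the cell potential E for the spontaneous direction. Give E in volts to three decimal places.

+1.332 V

Au⁺/Au is the cathode (higher E°), Sn⁴⁺/Sn²⁺ the anode: E°cell = +1.67 − (+0.16) = +1.51 V, n = 2.
Overall: 2 Au⁺(aq) + Sn²⁺(aq) → 2 Au(s) + Sn⁴⁺(aq)
Q = [Sn⁴⁺] / ([Au⁺]^2·[Sn²⁺]); log Q = 6.003.
E = E° − (0.0592/n) log Q = +1.51 − (0.0592/2)(6.003) = +1.332 V.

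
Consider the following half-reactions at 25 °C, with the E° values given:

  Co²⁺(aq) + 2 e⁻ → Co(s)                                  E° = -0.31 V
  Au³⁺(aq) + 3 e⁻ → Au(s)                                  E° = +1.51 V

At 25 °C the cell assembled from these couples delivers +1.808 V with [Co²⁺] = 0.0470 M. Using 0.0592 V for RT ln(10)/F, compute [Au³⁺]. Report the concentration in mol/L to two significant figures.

0.0025 M

Au³⁺/Au is the cathode, Co²⁺/Co the anode: E°cell = +1.82 V, n = 6.
Overall reaction: 2 Au³⁺(aq) + 3 Co(s) → 2 Au(s) + 3 Co²⁺(aq); Q = [Co²⁺]^3/[Au³⁺]^2.
From E = E° − (0.0592/n) log Q: log Q = (E° − E)·n/0.0592 = (+1.82 − (+1.808))·6/0.0592 = 1.2162.
So 2·log[Au³⁺] = 3·log(0.047) − log Q = -3.9837 − (1.2162) = -5.1999; log[Au³⁺] = -5.1999 / 2 = -2.6000; [Au³⁺] = 10^(-2.6000) ≈ 0.0025 M.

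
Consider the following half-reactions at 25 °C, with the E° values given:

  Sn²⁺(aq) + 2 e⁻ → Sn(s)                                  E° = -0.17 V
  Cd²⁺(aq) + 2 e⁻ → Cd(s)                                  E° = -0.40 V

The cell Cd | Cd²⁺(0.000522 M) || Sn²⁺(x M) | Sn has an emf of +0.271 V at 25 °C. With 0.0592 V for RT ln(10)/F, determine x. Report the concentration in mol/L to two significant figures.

0.013 M

Sn²⁺/Sn is the cathode, Cd²⁺/Cd the anode: E°cell = +0.23 V, n = 2.
Overall reaction: Sn²⁺(aq) + Cd(s) → Sn(s) + Cd²⁺(aq); Q = [Cd²⁺]^1/[Sn²⁺]^1.
From E = E° − (0.0592/n) log Q: log Q = (E° − E)·n/0.0592 = (+0.23 − (+0.271))·2/0.0592 = -1.3851.
So 1·log[Sn²⁺] = 1·log(0.000522) − log Q = -3.2823 − (-1.3851) = -1.8972; [Sn²⁺] = 10^(-1.8972) ≈ 0.013 M.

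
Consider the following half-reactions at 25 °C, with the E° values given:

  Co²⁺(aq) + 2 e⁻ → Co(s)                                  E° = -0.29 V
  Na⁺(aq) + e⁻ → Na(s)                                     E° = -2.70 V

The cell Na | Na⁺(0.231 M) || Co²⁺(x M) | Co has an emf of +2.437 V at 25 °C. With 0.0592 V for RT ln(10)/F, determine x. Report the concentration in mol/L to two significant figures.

0.44 M

Co²⁺/Co is the cathode, Na⁺/Na the anode: E°cell = +2.41 V, n = 2.
Overall reaction: Co²⁺(aq) + 2 Na(s) → Co(s) + 2 Na⁺(aq); Q = [Na⁺]^2/[Co²⁺]^1.
From E = E° − (0.0592/n) log Q: log Q = (E° − E)·n/0.0592 = (+2.41 − (+2.437))·2/0.0592 = -0.9122.
So 1·log[Co²⁺] = 2·log(0.231) − log Q = -1.2728 − (-0.9122) = -0.3606; [Co²⁺] = 10^(-0.3606) ≈ 0.44 M.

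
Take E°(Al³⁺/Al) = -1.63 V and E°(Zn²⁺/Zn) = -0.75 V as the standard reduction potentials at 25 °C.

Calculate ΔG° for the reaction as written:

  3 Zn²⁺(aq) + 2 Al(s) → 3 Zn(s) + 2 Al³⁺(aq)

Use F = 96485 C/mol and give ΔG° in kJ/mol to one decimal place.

As written, Zn²⁺/Zn is reduced (cathode) and Al³⁺/Al is oxidised (anode), so E°cell = (-0.75) − (-1.63) = +0.88 V.
Balancing electrons gives n = 6.
ΔG° = −nFE° = −(6)(96485)(+0.88) = -509,441 J = -509.4 kJ/mol.

-509.4 kJ/mol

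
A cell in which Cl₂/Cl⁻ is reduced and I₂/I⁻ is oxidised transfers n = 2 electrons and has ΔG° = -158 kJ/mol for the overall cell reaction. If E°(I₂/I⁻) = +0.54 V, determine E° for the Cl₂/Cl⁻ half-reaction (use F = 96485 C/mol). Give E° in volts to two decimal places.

+1.36 V

E°cell = −ΔG°/(nF) = −(-158×10³)/((2)(96485)) = +0.819 V.
Since Cl₂/Cl⁻ is the cathode and I₂/I⁻ the anode, E°cell = E°(Cl₂/Cl⁻) − E°(I₂/I⁻).
So E°(Cl₂/Cl⁻) = E°cell + E°(I₂/I⁻) = +0.819 + (+0.54) = +1.36 V.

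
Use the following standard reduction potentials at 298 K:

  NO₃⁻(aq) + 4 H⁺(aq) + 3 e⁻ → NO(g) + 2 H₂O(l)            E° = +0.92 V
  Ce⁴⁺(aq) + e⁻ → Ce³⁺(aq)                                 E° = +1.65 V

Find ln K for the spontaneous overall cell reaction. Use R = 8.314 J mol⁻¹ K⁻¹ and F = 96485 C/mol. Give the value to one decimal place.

85.3

Cathode: Ce⁴⁺/Ce³⁺; anode: NO₃⁻/NO. E°cell = (+1.65) − (+0.92) = +0.73 V, with n = 3.
ΔG° = −nFE° = −RT ln K, so ln K = nFE°/(RT) = (3)(96485)(+0.73) / ((8.314)(298)) = 85.286.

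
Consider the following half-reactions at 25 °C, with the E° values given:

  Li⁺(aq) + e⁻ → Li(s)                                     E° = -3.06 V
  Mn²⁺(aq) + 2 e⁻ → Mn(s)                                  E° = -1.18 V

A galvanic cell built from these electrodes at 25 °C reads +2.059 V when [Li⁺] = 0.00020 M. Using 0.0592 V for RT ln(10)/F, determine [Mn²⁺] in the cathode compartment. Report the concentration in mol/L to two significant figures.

Mn²⁺/Mn is the cathode, Li⁺/Li the anode: E°cell = +1.88 V, n = 2.
Overall reaction: Mn²⁺(aq) + 2 Li(s) → Mn(s) + 2 Li⁺(aq); Q = [Li⁺]^2/[Mn²⁺]^1.
From E = E° − (0.0592/n) log Q: log Q = (E° − E)·n/0.0592 = (+1.88 − (+2.059))·2/0.0592 = -6.0473.
So 1·log[Mn²⁺] = 2·log(0.0002) − log Q = -7.3979 − (-6.0473) = -1.3506; [Mn²⁺] = 10^(-1.3506) ≈ 0.045 M.

0.045 M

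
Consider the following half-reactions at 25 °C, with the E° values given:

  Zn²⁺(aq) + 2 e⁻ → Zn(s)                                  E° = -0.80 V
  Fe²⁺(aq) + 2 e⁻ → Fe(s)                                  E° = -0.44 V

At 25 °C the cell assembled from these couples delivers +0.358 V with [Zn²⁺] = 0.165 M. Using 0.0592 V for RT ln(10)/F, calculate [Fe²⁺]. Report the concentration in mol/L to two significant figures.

0.14 M

Fe²⁺/Fe is the cathode, Zn²⁺/Zn the anode: E°cell = +0.36 V, n = 2.
Overall reaction: Fe²⁺(aq) + Zn(s) → Fe(s) + Zn²⁺(aq); Q = [Zn²⁺]^1/[Fe²⁺]^1.
From E = E° − (0.0592/n) log Q: log Q = (E° − E)·n/0.0592 = (+0.36 − (+0.358))·2/0.0592 = 0.0676.
So 1·log[Fe²⁺] = 1·log(0.165) − log Q = -0.7825 − (0.0676) = -0.8501; [Fe²⁺] = 10^(-0.8501) ≈ 0.14 M.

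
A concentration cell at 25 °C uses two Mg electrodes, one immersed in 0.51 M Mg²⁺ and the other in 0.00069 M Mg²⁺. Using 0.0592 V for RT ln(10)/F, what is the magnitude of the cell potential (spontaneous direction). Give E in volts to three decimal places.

+0.085 V

For a concentration cell E°cell = 0. The 0.51 M side is the cathode (reduction is favoured where [Mg²⁺] is higher).
With n = 2, E = −(0.0592/2) log([Mg²⁺]ₐₙ/[Mg²⁺]꜀ₐₜ) = −(0.0592/2) log(0.00069/0.51) = −(0.0592/2)(-2.869) = +0.085 V.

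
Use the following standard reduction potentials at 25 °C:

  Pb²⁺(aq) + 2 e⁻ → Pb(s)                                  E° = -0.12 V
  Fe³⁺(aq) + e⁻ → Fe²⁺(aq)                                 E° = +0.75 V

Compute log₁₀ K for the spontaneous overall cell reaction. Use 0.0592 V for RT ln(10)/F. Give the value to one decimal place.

Cathode: Fe³⁺/Fe²⁺; anode: Pb²⁺/Pb. E°cell = +0.87 V, n = 2.
log K = nE°cell / 0.0592 = (2)(+0.87) / 0.0592 = 29.4.

29.4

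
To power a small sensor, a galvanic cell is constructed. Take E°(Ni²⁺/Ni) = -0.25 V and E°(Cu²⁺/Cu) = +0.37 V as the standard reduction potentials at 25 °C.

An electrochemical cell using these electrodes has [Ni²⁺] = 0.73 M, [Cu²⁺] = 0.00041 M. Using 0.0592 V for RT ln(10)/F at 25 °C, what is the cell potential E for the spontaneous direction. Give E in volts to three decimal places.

Cu²⁺/Cu is the cathode (higher E°), Ni²⁺/Ni the anode: E°cell = +0.37 − (-0.25) = +0.62 V, n = 2.
Overall: Cu²⁺(aq) + Ni(s) → Cu(s) + Ni²⁺(aq)
Q = [Ni²⁺] / ([Cu²⁺]); log Q = 3.251.
E = E° − (0.0592/n) log Q = +0.62 − (0.0592/2)(3.251) = +0.524 V.

+0.524 V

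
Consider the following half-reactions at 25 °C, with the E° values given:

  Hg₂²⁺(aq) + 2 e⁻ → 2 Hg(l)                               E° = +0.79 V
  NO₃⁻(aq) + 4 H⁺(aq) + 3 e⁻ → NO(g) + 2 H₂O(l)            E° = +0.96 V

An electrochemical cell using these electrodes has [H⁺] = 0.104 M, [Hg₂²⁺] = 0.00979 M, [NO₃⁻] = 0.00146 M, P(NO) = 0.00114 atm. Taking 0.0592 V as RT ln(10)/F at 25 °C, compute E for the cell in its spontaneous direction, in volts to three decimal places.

NO₃⁻/NO is the cathode (higher E°), Hg₂²⁺/Hg the anode: E°cell = +0.96 − (+0.79) = +0.17 V, n = 6.
Overall: 2 NO₃⁻(aq) + 8 H⁺(aq) + 6 Hg(l) → 2 NO(g) + 4 H₂O(l) + 3 Hg₂²⁺(aq)
Q = P(NO)^2·[Hg₂²⁺]^3 / ([NO₃⁻]^2·[H⁺]^8); log Q = 1.621.
E = E° − (0.0592/n) log Q = +0.17 − (0.0592/6)(1.621) = +0.154 V.

+0.154 V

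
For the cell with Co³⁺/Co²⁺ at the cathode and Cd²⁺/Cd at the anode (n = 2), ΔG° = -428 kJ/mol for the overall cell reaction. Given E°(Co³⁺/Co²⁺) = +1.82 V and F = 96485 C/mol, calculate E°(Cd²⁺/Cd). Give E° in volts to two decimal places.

-0.40 V

E°cell = −ΔG°/(nF) = −(-428×10³)/((2)(96485)) = +2.218 V.
Since Co³⁺/Co²⁺ is the cathode and Cd²⁺/Cd the anode, E°cell = E°(Co³⁺/Co²⁺) − E°(Cd²⁺/Cd).
So E°(Cd²⁺/Cd) = E°(Co³⁺/Co²⁺) − E°cell = (+1.82) − (+2.218) = -0.40 V.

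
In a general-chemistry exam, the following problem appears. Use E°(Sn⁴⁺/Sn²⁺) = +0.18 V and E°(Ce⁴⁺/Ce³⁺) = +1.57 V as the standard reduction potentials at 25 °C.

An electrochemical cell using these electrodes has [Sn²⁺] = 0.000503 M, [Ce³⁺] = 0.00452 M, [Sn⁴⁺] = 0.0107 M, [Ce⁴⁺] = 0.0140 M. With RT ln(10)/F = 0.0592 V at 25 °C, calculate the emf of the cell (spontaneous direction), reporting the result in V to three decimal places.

Ce⁴⁺/Ce³⁺ is the cathode (higher E°), Sn⁴⁺/Sn²⁺ the anode: E°cell = +1.57 − (+0.18) = +1.39 V, n = 2.
Overall: 2 Ce⁴⁺(aq) + Sn²⁺(aq) → 2 Ce³⁺(aq) + Sn⁴⁺(aq)
Q = [Ce³⁺]^2·[Sn⁴⁺] / ([Ce⁴⁺]^2·[Sn²⁺]); log Q = 0.346.
E = E° − (0.0592/n) log Q = +1.39 − (0.0592/2)(0.346) = +1.380 V.

+1.380 V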